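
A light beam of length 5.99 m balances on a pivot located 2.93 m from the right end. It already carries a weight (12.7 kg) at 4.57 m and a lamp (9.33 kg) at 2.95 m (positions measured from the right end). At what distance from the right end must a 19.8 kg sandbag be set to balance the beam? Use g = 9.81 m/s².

Choose the pivot (at 2.93 m from the right end) as the axis so the support reaction has zero arm there.
Weight: 12.7 × 9.81 = 124.6 N down at 4.57 m → arm 1.64 m, τ = 124.6 × 1.64 = 204.3 N·m counterclockwise.
Lamp: 9.33 × 9.81 = 91.53 N down at 2.95 m → arm 0.02 m, τ = 91.53 × 0.02 = 1.831 N·m counterclockwise.
Net moment of existing loads = 206.1 N·m counterclockwise.
The sandbag weighs 19.8 × 9.81 = 194.2 N and must supply an equal clockwise moment, so its lever arm about the pivot is 206.1 / 194.2 = 1.06 m.
That puts it at 2.93 − 1.06 = 1.87 m from the right end.

x ≈ 1.87 m from the right end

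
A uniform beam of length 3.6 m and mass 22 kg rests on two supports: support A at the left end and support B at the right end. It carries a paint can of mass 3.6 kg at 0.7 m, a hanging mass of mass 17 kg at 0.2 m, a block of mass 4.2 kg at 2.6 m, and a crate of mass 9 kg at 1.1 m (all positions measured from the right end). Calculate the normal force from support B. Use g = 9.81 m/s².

Sum moments about support A (its reaction then has zero moment arm).
Beam weight: 22 × 9.81 = 215.8 N down at 1.8 m → arm 1.8 m, τ = 215.8 × 1.8 = 388.4 N·m clockwise.
Paint can: 3.6 × 9.81 = 35.32 N down at 0.7 m → arm 2.9 m, τ = 35.32 × 2.9 = 102.4 N·m clockwise.
Hanging mass: 17 × 9.81 = 166.8 N down at 0.2 m → arm 3.4 m, τ = 166.8 × 3.4 = 567.1 N·m clockwise.
Block: 4.2 × 9.81 = 41.2 N down at 2.6 m → arm 1 m, τ = 41.2 × 1 = 41.2 N·m clockwise.
Crate: 9 × 9.81 = 88.29 N down at 1.1 m → arm 2.5 m, τ = 88.29 × 2.5 = 220.7 N·m clockwise.
Net load moment about support A = 1320 N·m clockwise.
Reaction R at support B is upward at 0 m, arm 3.6 m → moment R × 3.6 counterclockwise.
Balancing moments: R × 3.6 = 1320, giving R = 367 N.

R_B ≈ 367 N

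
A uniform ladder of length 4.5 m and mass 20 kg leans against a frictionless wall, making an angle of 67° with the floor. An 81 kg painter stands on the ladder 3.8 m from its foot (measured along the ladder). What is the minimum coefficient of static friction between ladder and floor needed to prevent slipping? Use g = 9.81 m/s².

Taking torques about the foot of the ladder:
Ladder weight 20×9.81 = 196.2 N acts at 2.25 m along the ladder; its horizontal arm is 2.25·cos67° = 0.8791 m → τ = 172.5 N·m clockwise.
Painter: 81×9.81 = 794.6 N at 3.8 m → arm 1.485 m → τ = 1180 N·m clockwise.
Wall normal N acts horizontally at the top; its moment arm is the height L sinθ = 4.5·sin67° = 4.142 m, counterclockwise.
For rotational equilibrium, N × 4.142 = 1352, so N = 326.4 N.
ΣFx = 0 ⇒ f = N_wall = 326.4 N. ΣFy = 0 ⇒ N_floor = 990.8 N.
μ_min = f / N_floor = 326.4 / 990.8 = 0.329.

μ_min ≈ 0.329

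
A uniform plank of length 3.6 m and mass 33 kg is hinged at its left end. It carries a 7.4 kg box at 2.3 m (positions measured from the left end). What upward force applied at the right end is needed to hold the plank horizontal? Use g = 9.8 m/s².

Taking torques about the left end:
Beam weight: 33 × 9.8 = 323.4 N down at 1.8 m → arm 1.8 m, τ = 323.4 × 1.8 = 582.1 N·m clockwise.
Box: 7.4 × 9.8 = 72.52 N down at 2.3 m → arm 2.3 m, τ = 72.52 × 2.3 = 166.8 N·m clockwise.
Net moment of the loads = 748.9 N·m clockwise.
The upward force F acts at the right end, arm 3.6 m, giving F × 3.6 counterclockwise.
Στ = 0 ⇒ F × 3.6 = 748.9 ⇒ F = 748.9 / 3.6 = 208 N.

F ≈ 208 N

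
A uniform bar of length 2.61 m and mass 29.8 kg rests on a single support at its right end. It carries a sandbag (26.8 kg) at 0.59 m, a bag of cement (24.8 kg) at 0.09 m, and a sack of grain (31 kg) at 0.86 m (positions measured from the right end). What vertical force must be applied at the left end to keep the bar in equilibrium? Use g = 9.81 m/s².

F ≈ 314 N

Take moments about the right end.
Beam weight: 29.8 × 9.81 = 292.3 N down at 1.305 m → arm 1.305 m, τ = 292.3 × 1.305 = 381.5 N·m counterclockwise.
Sandbag: 26.8 × 9.81 = 262.9 N down at 0.59 m → arm 0.59 m, τ = 262.9 × 0.59 = 155.1 N·m counterclockwise.
Bag of cement: 24.8 × 9.81 = 243.3 N down at 0.09 m → arm 0.09 m, τ = 243.3 × 0.09 = 21.9 N·m counterclockwise.
Sack of grain: 31 × 9.81 = 304.1 N down at 0.86 m → arm 0.86 m, τ = 304.1 × 0.86 = 261.5 N·m counterclockwise.
Net moment of the loads = 820 N·m counterclockwise.
The upward force F acts at the left end, arm 2.61 m, giving F × 2.61 clockwise.
Balancing moments: F × 2.61 = 820, giving F = 820 / 2.61 = 314 N.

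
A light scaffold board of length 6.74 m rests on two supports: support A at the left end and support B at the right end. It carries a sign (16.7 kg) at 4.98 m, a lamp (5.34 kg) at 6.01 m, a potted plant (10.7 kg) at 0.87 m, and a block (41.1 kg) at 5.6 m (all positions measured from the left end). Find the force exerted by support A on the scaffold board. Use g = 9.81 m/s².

Sum moments about support B (its reaction then has zero moment arm).
Sign: 16.7 × 9.81 = 163.8 N down at 4.98 m → arm 1.76 m, τ = 163.8 × 1.76 = 288.3 N·m counterclockwise.
Lamp: 5.34 × 9.81 = 52.39 N down at 6.01 m → arm 0.73 m, τ = 52.39 × 0.73 = 38.24 N·m counterclockwise.
Potted plant: 10.7 × 9.81 = 105 N down at 0.87 m → arm 5.87 m, τ = 105 × 5.87 = 616.4 N·m counterclockwise.
Block: 41.1 × 9.81 = 403.2 N down at 5.6 m → arm 1.14 m, τ = 403.2 × 1.14 = 459.6 N·m counterclockwise.
Net load moment about support B = 1403 N·m counterclockwise.
Reaction R at support A is upward at 0 m, arm 6.74 m → moment R × 6.74 clockwise.
Στ = 0 ⇒ R × 6.74 = 1403 ⇒ R = 208 N.

R_A ≈ 208 N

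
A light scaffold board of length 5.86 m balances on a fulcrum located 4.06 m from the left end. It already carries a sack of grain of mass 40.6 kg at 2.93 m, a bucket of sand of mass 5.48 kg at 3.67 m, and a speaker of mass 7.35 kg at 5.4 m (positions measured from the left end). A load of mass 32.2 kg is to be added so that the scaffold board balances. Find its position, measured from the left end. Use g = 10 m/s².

Choose the fulcrum (at 4.06 m from the left end) as the axis so the support reaction has zero arm there.
Sack of grain: 40.6 × 10 = 406 N down at 2.93 m → arm 1.13 m, τ = 406 × 1.13 = 458.8 N·m counterclockwise.
Bucket of sand: 5.48 × 10 = 54.8 N down at 3.67 m → arm 0.39 m, τ = 54.8 × 0.39 = 21.37 N·m counterclockwise.
Speaker: 7.35 × 10 = 73.5 N down at 5.4 m → arm 1.34 m, τ = 73.5 × 1.34 = 98.49 N·m clockwise.
Net moment of existing loads = 381.7 N·m counterclockwise.
The load weighs 32.2 × 10 = 322 N and must supply an equal clockwise moment, so its lever arm about the fulcrum is 381.7 / 322 = 1.19 m.
That puts it at 4.06 + 1.19 = 5.25 m from the left end.

x ≈ 5.25 m from the left end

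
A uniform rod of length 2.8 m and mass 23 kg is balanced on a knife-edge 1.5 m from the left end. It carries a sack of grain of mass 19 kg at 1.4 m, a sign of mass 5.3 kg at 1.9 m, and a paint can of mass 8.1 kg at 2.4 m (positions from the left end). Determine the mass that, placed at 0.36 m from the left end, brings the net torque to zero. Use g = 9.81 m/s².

m ≈ 4.57 kg

Choose the knife-edge (at 1.5 m from the left end) as the axis so the support reaction has zero arm there.
Beam weight: 23 × 9.81 = 225.6 N down at 1.4 m → arm 0.1 m, τ = 225.6 × 0.1 = 22.56 N·m counterclockwise.
Sack of grain: 19 × 9.81 = 186.4 N down at 1.4 m → arm 0.1 m, τ = 186.4 × 0.1 = 18.64 N·m counterclockwise.
Sign: 5.3 × 9.81 = 51.99 N down at 1.9 m → arm 0.4 m, τ = 51.99 × 0.4 = 20.8 N·m clockwise.
Paint can: 8.1 × 9.81 = 79.46 N down at 2.4 m → arm 0.9 m, τ = 79.46 × 0.9 = 71.51 N·m clockwise.
Net moment of known loads = 51.11 N·m clockwise.
An unknown mass m at 0.36 m has arm 1.14 m; its moment is m·g·1.14 counterclockwise.
For rotational equilibrium, m × 9.81 × 1.14 = 51.11, so m = 51.11 / (9.81 × 1.14) = 4.57 kg.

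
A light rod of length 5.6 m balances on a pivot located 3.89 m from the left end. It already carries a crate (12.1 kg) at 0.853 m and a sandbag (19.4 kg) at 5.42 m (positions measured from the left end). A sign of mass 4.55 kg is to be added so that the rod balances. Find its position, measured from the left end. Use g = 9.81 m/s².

About the pivot (at 3.89 m from the left end):
Crate: 12.1 × 9.81 = 118.7 N down at 0.853 m → arm 3.037 m, τ = 118.7 × 3.037 = 360.5 N·m counterclockwise.
Sandbag: 19.4 × 9.81 = 190.3 N down at 5.42 m → arm 1.53 m, τ = 190.3 × 1.53 = 291.2 N·m clockwise.
Net moment of existing loads = 69.3 N·m counterclockwise.
The sign weighs 4.55 × 9.81 = 44.64 N and must supply an equal clockwise moment, so its lever arm about the pivot is 69.3 / 44.64 = 1.55 m.
That puts it at 3.89 + 1.55 = 5.44 m from the left end.

x ≈ 5.44 m from the left end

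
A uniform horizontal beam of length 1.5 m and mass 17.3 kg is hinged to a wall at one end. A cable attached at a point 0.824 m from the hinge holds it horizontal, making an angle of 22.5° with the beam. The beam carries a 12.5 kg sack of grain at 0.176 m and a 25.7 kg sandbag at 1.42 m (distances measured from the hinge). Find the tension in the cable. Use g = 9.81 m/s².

Sum moments about the hinge (the unknown hinge reaction has zero arm there).
Beam weight: 17.3 × 9.81 = 169.7 N down at 0.75 m → arm 0.75 m, τ = 169.7 × 0.75 = 127.3 N·m clockwise.
Sack of grain: 12.5 × 9.81 = 122.6 N down at 0.176 m → arm 0.176 m, τ = 122.6 × 0.176 = 21.58 N·m clockwise.
Sandbag: 25.7 × 9.81 = 252.1 N down at 1.42 m → arm 1.42 m, τ = 252.1 × 1.42 = 358 N·m clockwise.
Total clockwise load moment = 506.9 N·m.
The cable tension T acts at 0.824 m; only its component perpendicular to the beam, T sinθ, produces torque. sin 22.5° = 0.3827.
Setting net torque to zero: T × 0.824 × 0.3827 = 506.9 → T = 506.9 / 0.3153 = 1610 N.

T ≈ 1610 N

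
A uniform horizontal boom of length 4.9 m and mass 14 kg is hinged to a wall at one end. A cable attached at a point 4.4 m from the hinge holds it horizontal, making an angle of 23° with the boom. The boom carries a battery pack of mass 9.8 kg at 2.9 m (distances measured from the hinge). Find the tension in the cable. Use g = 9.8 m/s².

T ≈ 358 N

About the hinge:
Beam weight: 14 × 9.8 = 137.2 N down at 2.45 m → arm 2.45 m, τ = 137.2 × 2.45 = 336.1 N·m clockwise.
Battery pack: 9.8 × 9.8 = 96.04 N down at 2.9 m → arm 2.9 m, τ = 96.04 × 2.9 = 278.5 N·m clockwise.
Total clockwise load moment = 614.6 N·m.
The cable tension T acts at 4.4 m; only its component perpendicular to the boom, T sinθ, produces torque. sin 23° = 0.3907.
Στ = 0 ⇒ T × 4.4 × 0.3907 = 614.6 ⇒ T = 614.6 / 1.719 = 358 N.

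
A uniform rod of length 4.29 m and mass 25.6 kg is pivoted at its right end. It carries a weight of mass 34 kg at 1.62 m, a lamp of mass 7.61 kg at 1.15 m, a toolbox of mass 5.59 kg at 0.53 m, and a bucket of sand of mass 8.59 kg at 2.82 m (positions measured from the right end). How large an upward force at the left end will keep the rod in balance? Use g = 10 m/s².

Sum moments about the right end (the unknown pivot reaction has zero arm there).
Beam weight: 25.6 × 10 = 256 N down at 2.145 m → arm 2.145 m, τ = 256 × 2.145 = 549.1 N·m counterclockwise.
Weight: 34 × 10 = 340 N down at 1.62 m → arm 1.62 m, τ = 340 × 1.62 = 550.8 N·m counterclockwise.
Lamp: 7.61 × 10 = 76.1 N down at 1.15 m → arm 1.15 m, τ = 76.1 × 1.15 = 87.51 N·m counterclockwise.
Toolbox: 5.59 × 10 = 55.9 N down at 0.53 m → arm 0.53 m, τ = 55.9 × 0.53 = 29.63 N·m counterclockwise.
Bucket of sand: 8.59 × 10 = 85.9 N down at 2.82 m → arm 2.82 m, τ = 85.9 × 2.82 = 242.2 N·m counterclockwise.
Net moment of the loads = 1459 N·m counterclockwise.
The upward force F acts at the left end, arm 4.29 m, giving F × 4.29 clockwise.
For rotational equilibrium, F × 4.29 = 1459, so F = 1459 / 4.29 = 340 N.

F ≈ 340 N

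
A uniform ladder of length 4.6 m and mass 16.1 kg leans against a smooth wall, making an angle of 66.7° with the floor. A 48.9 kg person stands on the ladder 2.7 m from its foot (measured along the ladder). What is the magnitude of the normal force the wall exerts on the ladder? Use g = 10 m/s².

N_wall ≈ 158 N

About the foot of the ladder:
Ladder weight 16.1×10 = 161 N acts at 2.3 m along the ladder; its horizontal arm is 2.3·cos66.7° = 0.9098 m → τ = 146.5 N·m clockwise.
Person: 48.9×10 = 489 N at 2.7 m → arm 1.068 m → τ = 522.3 N·m clockwise.
Wall normal N acts horizontally at the top; its moment arm is the height L sinθ = 4.6·sin66.7° = 4.225 m, counterclockwise.
Setting net torque to zero: N × 4.225 = 668.8 → N = 158 N.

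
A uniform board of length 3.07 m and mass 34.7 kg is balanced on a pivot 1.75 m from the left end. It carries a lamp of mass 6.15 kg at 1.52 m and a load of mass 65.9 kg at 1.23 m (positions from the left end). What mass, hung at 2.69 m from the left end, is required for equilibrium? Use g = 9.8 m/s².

m ≈ 45.9 kg

Sum moments about the pivot (at 1.75 m from the left end) (the support reaction has zero arm there).
Beam weight: 34.7 × 9.8 = 340.1 N down at 1.535 m → arm 0.215 m, τ = 340.1 × 0.215 = 73.12 N·m counterclockwise.
Lamp: 6.15 × 9.8 = 60.27 N down at 1.52 m → arm 0.23 m, τ = 60.27 × 0.23 = 13.86 N·m counterclockwise.
Load: 65.9 × 9.8 = 645.8 N down at 1.23 m → arm 0.52 m, τ = 645.8 × 0.52 = 335.8 N·m counterclockwise.
Net moment of known loads = 422.8 N·m counterclockwise.
An unknown mass m at 2.69 m has arm 0.94 m; its moment is m·g·0.94 clockwise.
For rotational equilibrium, m × 9.8 × 0.94 = 422.8, so m = 422.8 / (9.8 × 0.94) = 45.9 kg.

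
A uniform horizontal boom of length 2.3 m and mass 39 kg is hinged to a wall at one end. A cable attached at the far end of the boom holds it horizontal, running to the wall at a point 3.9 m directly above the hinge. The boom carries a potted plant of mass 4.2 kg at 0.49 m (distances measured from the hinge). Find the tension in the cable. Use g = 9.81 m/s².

T ≈ 232 N

About the hinge:
Beam weight: 39 × 9.81 = 382.6 N down at 1.15 m → arm 1.15 m, τ = 382.6 × 1.15 = 440 N·m clockwise.
Potted plant: 4.2 × 9.81 = 41.2 N down at 0.49 m → arm 0.49 m, τ = 41.2 × 0.49 = 20.19 N·m clockwise.
Total clockwise load moment = 460.2 N·m.
The cable tension T acts at 2.3 m; only its component perpendicular to the boom, T sinθ, produces torque. sinθ = h/√(h²+d²) = 3.9/√(3.9²+2.3²) = 0.8614.
Setting net torque to zero: T × 2.3 × 0.8614 = 460.2 → T = 460.2 / 1.981 = 232 N.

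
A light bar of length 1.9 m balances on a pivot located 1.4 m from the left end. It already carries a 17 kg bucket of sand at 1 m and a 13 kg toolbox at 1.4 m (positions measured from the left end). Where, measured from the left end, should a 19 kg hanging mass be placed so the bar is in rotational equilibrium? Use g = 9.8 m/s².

Sum moments about the pivot (at 1.4 m from the left end) (the support reaction has zero arm there).
Bucket of sand: 17 × 9.8 = 166.6 N down at 1 m → arm 0.4 m, τ = 166.6 × 0.4 = 66.64 N·m counterclockwise.
Toolbox: acts at the pivot, moment arm 0 → no torque.
Net moment of existing loads = 66.64 N·m counterclockwise.
The hanging mass weighs 19 × 9.8 = 186.2 N and must supply an equal clockwise moment, so its lever arm about the pivot is 66.64 / 186.2 = 0.358 m.
That puts it at 1.4 + 0.358 = 1.76 m from the left end.

x ≈ 1.76 m from the left end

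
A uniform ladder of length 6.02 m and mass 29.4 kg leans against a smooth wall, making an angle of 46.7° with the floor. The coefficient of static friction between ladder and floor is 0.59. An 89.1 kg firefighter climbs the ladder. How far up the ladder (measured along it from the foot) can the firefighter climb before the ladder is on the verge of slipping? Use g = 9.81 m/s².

d ≈ 4.02 m

Choose the foot of the ladder as the axis so the floor normal and friction both act there and drop out.
Ladder weight 29.4×9.81 = 288.4 N acts at 3.01 m along the ladder; its horizontal arm is 3.01·cos46.7° = 2.064 m → τ = 595.3 N·m clockwise.
Firefighter weight 89.1×9.81 = 874.1 N at distance d → arm d·cos46.7° → τ = 874.1·d·0.6858 clockwise.
Wall normal N at the top has arm L sinθ = 4.381 m counterclockwise, so Στ = 0 gives N·4.381 = 595.3 + 599.5·d.
ΣFy = 0 ⇒ N_floor = 1162 N, so the maximum friction is μ_s·N_floor = 0.59×1162 = 685.6 N. ΣFx = 0 ⇒ N_wall = f, so at the slipping point N = 685.6 N.
Substituting: 685.6×4.381 = 595.3 + 599.5·d ⇒ d = (3004 − 595.3) / 599.5 = 4.02 m.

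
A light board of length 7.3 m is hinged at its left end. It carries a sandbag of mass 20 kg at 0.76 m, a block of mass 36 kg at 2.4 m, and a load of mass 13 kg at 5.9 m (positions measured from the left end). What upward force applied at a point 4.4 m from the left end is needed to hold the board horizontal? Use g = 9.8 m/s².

Choose the left end as the axis so the unknown pivot reaction has zero arm there.
Sandbag: 20 × 9.8 = 196 N down at 0.76 m → arm 0.76 m, τ = 196 × 0.76 = 149 N·m clockwise.
Block: 36 × 9.8 = 352.8 N down at 2.4 m → arm 2.4 m, τ = 352.8 × 2.4 = 846.7 N·m clockwise.
Load: 13 × 9.8 = 127.4 N down at 5.9 m → arm 5.9 m, τ = 127.4 × 5.9 = 751.7 N·m clockwise.
Net moment of the loads = 1747 N·m clockwise.
The upward force F acts at a point 4.4 m from the left end, arm 4.4 m, giving F × 4.4 counterclockwise.
Balancing moments: F × 4.4 = 1747, giving F = 1747 / 4.4 = 397 N.

F ≈ 397 N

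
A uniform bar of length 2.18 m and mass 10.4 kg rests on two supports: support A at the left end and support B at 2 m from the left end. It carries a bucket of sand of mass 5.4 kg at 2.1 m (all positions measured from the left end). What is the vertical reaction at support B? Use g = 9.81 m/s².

Choose support A as the axis so its reaction then has zero moment arm.
Beam weight: 10.4 × 9.81 = 102 N down at 1.09 m → arm 1.09 m, τ = 102 × 1.09 = 111.2 N·m clockwise.
Bucket of sand: 5.4 × 9.81 = 52.97 N down at 2.1 m → arm 2.1 m, τ = 52.97 × 2.1 = 111.2 N·m clockwise.
Net load moment about support A = 222.4 N·m clockwise.
Reaction R at support B is upward at 2 m, arm 2 m → moment R × 2 counterclockwise.
Balancing moments: R × 2 = 222.4, giving R = 111 N.

R_B ≈ 111 N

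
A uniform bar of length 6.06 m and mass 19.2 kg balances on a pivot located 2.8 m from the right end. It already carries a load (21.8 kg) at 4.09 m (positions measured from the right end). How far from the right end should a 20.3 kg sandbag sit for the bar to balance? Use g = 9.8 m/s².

Choose the pivot (at 2.8 m from the right end) as the axis so the support reaction has zero arm there.
Beam weight: 19.2 × 9.8 = 188.2 N down at 3.03 m → arm 0.23 m, τ = 188.2 × 0.23 = 43.29 N·m counterclockwise.
Load: 21.8 × 9.8 = 213.6 N down at 4.09 m → arm 1.29 m, τ = 213.6 × 1.29 = 275.5 N·m counterclockwise.
Net moment of existing loads = 318.8 N·m counterclockwise.
The sandbag weighs 20.3 × 9.8 = 198.9 N and must supply an equal clockwise moment, so its lever arm about the pivot is 318.8 / 198.9 = 1.6 m.
That puts it at 2.8 − 1.6 = 1.2 m from the right end.

x ≈ 1.2 m from the right end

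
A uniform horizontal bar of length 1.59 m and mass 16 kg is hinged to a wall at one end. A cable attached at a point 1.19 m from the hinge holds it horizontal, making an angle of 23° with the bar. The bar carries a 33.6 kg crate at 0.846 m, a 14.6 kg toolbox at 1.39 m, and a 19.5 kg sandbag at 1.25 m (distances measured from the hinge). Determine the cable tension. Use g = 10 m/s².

T ≈ 1850 N

Sum moments about the hinge (the unknown hinge reaction has zero arm there).
Beam weight: 16 × 10 = 160 N down at 0.795 m → arm 0.795 m, τ = 160 × 0.795 = 127.2 N·m clockwise.
Crate: 33.6 × 10 = 336 N down at 0.846 m → arm 0.846 m, τ = 336 × 0.846 = 284.3 N·m clockwise.
Toolbox: 14.6 × 10 = 146 N down at 1.39 m → arm 1.39 m, τ = 146 × 1.39 = 202.9 N·m clockwise.
Sandbag: 19.5 × 10 = 195 N down at 1.25 m → arm 1.25 m, τ = 195 × 1.25 = 243.8 N·m clockwise.
Total clockwise load moment = 858.2 N·m.
The cable tension T acts at 1.19 m; only its component perpendicular to the bar, T sinθ, produces torque. sin 23° = 0.3907.
Στ = 0 ⇒ T × 1.19 × 0.3907 = 858.2 ⇒ T = 858.2 / 0.4649 = 1850 N.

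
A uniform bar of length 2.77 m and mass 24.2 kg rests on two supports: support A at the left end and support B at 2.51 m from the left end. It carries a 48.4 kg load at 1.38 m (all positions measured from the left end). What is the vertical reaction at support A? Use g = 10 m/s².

R_A ≈ 326 N

About support B:
Beam weight: 24.2 × 10 = 242 N down at 1.385 m → arm 1.125 m, τ = 242 × 1.125 = 272.2 N·m counterclockwise.
Load: 48.4 × 10 = 484 N down at 1.38 m → arm 1.13 m, τ = 484 × 1.13 = 546.9 N·m counterclockwise.
Net load moment about support B = 819.1 N·m counterclockwise.
Reaction R at support A is upward at 0 m, arm 2.51 m → moment R × 2.51 clockwise.
Setting net torque to zero: R × 2.51 = 819.1 → R = 326 N.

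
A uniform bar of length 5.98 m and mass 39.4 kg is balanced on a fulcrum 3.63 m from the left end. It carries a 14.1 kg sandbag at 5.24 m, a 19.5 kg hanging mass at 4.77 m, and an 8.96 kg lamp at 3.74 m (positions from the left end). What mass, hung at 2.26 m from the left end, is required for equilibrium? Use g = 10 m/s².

Take moments about the fulcrum (at 3.63 m from the left end).
Beam weight: 39.4 × 10 = 394 N down at 2.99 m → arm 0.64 m, τ = 394 × 0.64 = 252.2 N·m counterclockwise.
Sandbag: 14.1 × 10 = 141 N down at 5.24 m → arm 1.61 m, τ = 141 × 1.61 = 227 N·m clockwise.
Hanging mass: 19.5 × 10 = 195 N down at 4.77 m → arm 1.14 m, τ = 195 × 1.14 = 222.3 N·m clockwise.
Lamp: 8.96 × 10 = 89.6 N down at 3.74 m → arm 0.11 m, τ = 89.6 × 0.11 = 9.856 N·m clockwise.
Net moment of known loads = 207 N·m clockwise.
An unknown mass m at 2.26 m has arm 1.37 m; its moment is m·g·1.37 counterclockwise.
Στ = 0 ⇒ m × 10 × 1.37 = 207 ⇒ m = 207 / (10 × 1.37) = 15.1 kg.

m ≈ 15.1 kg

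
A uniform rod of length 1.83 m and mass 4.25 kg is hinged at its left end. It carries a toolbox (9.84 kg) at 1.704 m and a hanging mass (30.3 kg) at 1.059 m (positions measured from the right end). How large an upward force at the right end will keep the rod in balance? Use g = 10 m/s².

Take moments about the left end.
Beam weight: 4.25 × 10 = 42.5 N down at 0.915 m → arm 0.915 m, τ = 42.5 × 0.915 = 38.89 N·m clockwise.
Toolbox: 9.84 × 10 = 98.4 N down at 1.704 m → arm 0.126 m, τ = 98.4 × 0.126 = 12.4 N·m clockwise.
Hanging mass: 30.3 × 10 = 303 N down at 1.059 m → arm 0.771 m, τ = 303 × 0.771 = 233.6 N·m clockwise.
Net moment of the loads = 284.9 N·m clockwise.
The upward force F acts at the right end, arm 1.83 m, giving F × 1.83 counterclockwise.
Setting net torque to zero: F × 1.83 = 284.9 → F = 284.9 / 1.83 = 156 N.

F ≈ 156 N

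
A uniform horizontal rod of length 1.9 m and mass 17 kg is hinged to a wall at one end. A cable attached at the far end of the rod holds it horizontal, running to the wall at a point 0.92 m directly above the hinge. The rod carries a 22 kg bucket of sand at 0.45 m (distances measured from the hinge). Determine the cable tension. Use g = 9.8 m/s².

T ≈ 308 N

Take moments about the hinge.
Beam weight: 17 × 9.8 = 166.6 N down at 0.95 m → arm 0.95 m, τ = 166.6 × 0.95 = 158.3 N·m clockwise.
Bucket of sand: 22 × 9.8 = 215.6 N down at 0.45 m → arm 0.45 m, τ = 215.6 × 0.45 = 97.02 N·m clockwise.
Total clockwise load moment = 255.3 N·m.
The cable tension T acts at 1.9 m; only its component perpendicular to the rod, T sinθ, produces torque. sinθ = h/√(h²+d²) = 0.92/√(0.92²+1.9²) = 0.4358.
Setting net torque to zero: T × 1.9 × 0.4358 = 255.3 → T = 255.3 / 0.828 = 308 N.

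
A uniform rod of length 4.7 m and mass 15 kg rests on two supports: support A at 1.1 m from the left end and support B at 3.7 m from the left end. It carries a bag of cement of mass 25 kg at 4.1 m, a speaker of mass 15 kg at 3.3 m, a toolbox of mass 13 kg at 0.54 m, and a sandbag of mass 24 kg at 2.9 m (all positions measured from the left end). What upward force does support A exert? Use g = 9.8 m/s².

R_A ≈ 288 N

Choose support B as the axis so its reaction then has zero moment arm.
Beam weight: 15 × 9.8 = 147 N down at 2.35 m → arm 1.35 m, τ = 147 × 1.35 = 198.5 N·m counterclockwise.
Bag of cement: 25 × 9.8 = 245 N down at 4.1 m → arm 0.4 m, τ = 245 × 0.4 = 98 N·m clockwise.
Speaker: 15 × 9.8 = 147 N down at 3.3 m → arm 0.4 m, τ = 147 × 0.4 = 58.8 N·m counterclockwise.
Toolbox: 13 × 9.8 = 127.4 N down at 0.54 m → arm 3.16 m, τ = 127.4 × 3.16 = 402.6 N·m counterclockwise.
Sandbag: 24 × 9.8 = 235.2 N down at 2.9 m → arm 0.8 m, τ = 235.2 × 0.8 = 188.2 N·m counterclockwise.
Net load moment about support B = 750.1 N·m counterclockwise.
Reaction R at support A is upward at 1.1 m, arm 2.6 m → moment R × 2.6 clockwise.
For rotational equilibrium, R × 2.6 = 750.1, so R = 288 N.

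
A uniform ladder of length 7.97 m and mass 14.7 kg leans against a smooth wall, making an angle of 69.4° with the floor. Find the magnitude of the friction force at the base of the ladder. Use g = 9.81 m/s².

f ≈ 27.1 N

Take moments about the foot of the ladder.
Ladder weight 14.7×9.81 = 144.2 N acts at 3.985 m along the ladder; its horizontal arm is 3.985·cos69.4° = 1.402 m → τ = 202.2 N·m clockwise.
Wall normal N acts horizontally at the top; its moment arm is the height L sinθ = 7.97·sin69.4° = 7.46 m, counterclockwise.
Στ = 0 ⇒ N × 7.46 = 202.2 ⇒ N = 27.1 N.
ΣFx = 0: friction at the foot balances the wall's push, so f = N_wall = 27.1 N.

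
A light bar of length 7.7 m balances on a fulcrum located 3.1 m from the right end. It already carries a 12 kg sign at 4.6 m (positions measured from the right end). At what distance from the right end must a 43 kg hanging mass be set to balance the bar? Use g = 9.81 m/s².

Sum moments about the fulcrum (at 3.1 m from the right end) (the support reaction has zero arm there).
Sign: 12 × 9.81 = 117.7 N down at 4.6 m → arm 1.5 m, τ = 117.7 × 1.5 = 176.6 N·m counterclockwise.
Net moment of existing loads = 176.6 N·m counterclockwise.
The hanging mass weighs 43 × 9.81 = 421.8 N and must supply an equal clockwise moment, so its lever arm about the fulcrum is 176.6 / 421.8 = 0.419 m.
That puts it at 3.1 − 0.419 = 2.68 m from the right end.

x ≈ 2.68 m from the right end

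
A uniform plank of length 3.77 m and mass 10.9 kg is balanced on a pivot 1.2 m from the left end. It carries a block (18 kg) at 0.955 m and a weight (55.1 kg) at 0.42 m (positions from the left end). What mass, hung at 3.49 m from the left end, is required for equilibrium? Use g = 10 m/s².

Taking torques about the pivot (at 1.2 m from the left end):
Beam weight: 10.9 × 10 = 109 N down at 1.885 m → arm 0.685 m, τ = 109 × 0.685 = 74.67 N·m clockwise.
Block: 18 × 10 = 180 N down at 0.955 m → arm 0.245 m, τ = 180 × 0.245 = 44.1 N·m counterclockwise.
Weight: 55.1 × 10 = 551 N down at 0.42 m → arm 0.78 m, τ = 551 × 0.78 = 429.8 N·m counterclockwise.
Net moment of known loads = 399.2 N·m counterclockwise.
An unknown mass m at 3.49 m has arm 2.29 m; its moment is m·g·2.29 clockwise.
Στ = 0 ⇒ m × 10 × 2.29 = 399.2 ⇒ m = 399.2 / (10 × 2.29) = 17.4 kg.

m ≈ 17.4 kg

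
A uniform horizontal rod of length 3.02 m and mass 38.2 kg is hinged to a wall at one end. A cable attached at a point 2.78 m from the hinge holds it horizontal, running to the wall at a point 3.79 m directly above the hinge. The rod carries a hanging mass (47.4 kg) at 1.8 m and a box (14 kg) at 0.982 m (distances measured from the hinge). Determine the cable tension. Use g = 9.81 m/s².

Take moments about the hinge.
Beam weight: 38.2 × 9.81 = 374.7 N down at 1.51 m → arm 1.51 m, τ = 374.7 × 1.51 = 565.8 N·m clockwise.
Hanging mass: 47.4 × 9.81 = 465 N down at 1.8 m → arm 1.8 m, τ = 465 × 1.8 = 837 N·m clockwise.
Box: 14 × 9.81 = 137.3 N down at 0.982 m → arm 0.982 m, τ = 137.3 × 0.982 = 134.8 N·m clockwise.
Total clockwise load moment = 1538 N·m.
The cable tension T acts at 2.78 m; only its component perpendicular to the rod, T sinθ, produces torque. sinθ = h/√(h²+d²) = 3.79/√(3.79²+2.78²) = 0.8063.
Setting net torque to zero: T × 2.78 × 0.8063 = 1538 → T = 1538 / 2.242 = 686 N.

T ≈ 686 N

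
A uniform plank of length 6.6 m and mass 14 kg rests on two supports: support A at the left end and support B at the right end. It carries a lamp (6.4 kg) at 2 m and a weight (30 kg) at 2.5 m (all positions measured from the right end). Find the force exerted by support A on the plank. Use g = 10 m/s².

About support B:
Beam weight: 14 × 10 = 140 N down at 3.3 m → arm 3.3 m, τ = 140 × 3.3 = 462 N·m counterclockwise.
Lamp: 6.4 × 10 = 64 N down at 2 m → arm 2 m, τ = 64 × 2 = 128 N·m counterclockwise.
Weight: 30 × 10 = 300 N down at 2.5 m → arm 2.5 m, τ = 300 × 2.5 = 750 N·m counterclockwise.
Net load moment about support B = 1340 N·m counterclockwise.
Reaction R at support A is upward at 6.6 m, arm 6.6 m → moment R × 6.6 clockwise.
For rotational equilibrium, R × 6.6 = 1340, so R = 203 N.

R_A ≈ 203 N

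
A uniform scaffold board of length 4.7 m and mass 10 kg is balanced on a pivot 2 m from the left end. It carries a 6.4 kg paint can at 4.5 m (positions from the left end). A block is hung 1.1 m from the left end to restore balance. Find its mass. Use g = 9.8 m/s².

m ≈ 21.7 kg

Sum moments about the pivot (at 2 m from the left end) (the support reaction has zero arm there).
Beam weight: 10 × 9.8 = 98 N down at 2.35 m → arm 0.35 m, τ = 98 × 0.35 = 34.3 N·m clockwise.
Paint can: 6.4 × 9.8 = 62.72 N down at 4.5 m → arm 2.5 m, τ = 62.72 × 2.5 = 156.8 N·m clockwise.
Net moment of known loads = 191.1 N·m clockwise.
An unknown mass m at 1.1 m has arm 0.9 m; its moment is m·g·0.9 counterclockwise.
Setting net torque to zero: m × 9.8 × 0.9 = 191.1 → m = 191.1 / (9.8 × 0.9) = 21.7 kg.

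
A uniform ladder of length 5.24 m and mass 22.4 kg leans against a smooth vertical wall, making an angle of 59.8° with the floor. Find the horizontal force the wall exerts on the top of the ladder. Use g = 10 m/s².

Choose the foot of the ladder as the axis so the floor normal and friction both act there and drop out.
Ladder weight 22.4×10 = 224 N acts at 2.62 m along the ladder; its horizontal arm is 2.62·cos59.8° = 1.318 m → τ = 295.2 N·m clockwise.
Wall normal N acts horizontally at the top; its moment arm is the height L sinθ = 5.24·sin59.8° = 4.529 m, counterclockwise.
For rotational equilibrium, N × 4.529 = 295.2, so N = 65.2 N.

N_wall ≈ 65.2 N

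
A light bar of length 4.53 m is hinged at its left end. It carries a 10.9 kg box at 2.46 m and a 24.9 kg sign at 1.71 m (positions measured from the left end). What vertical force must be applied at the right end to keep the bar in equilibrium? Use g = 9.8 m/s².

F ≈ 150 N

Taking torques about the left end:
Box: 10.9 × 9.8 = 106.8 N down at 2.46 m → arm 2.46 m, τ = 106.8 × 2.46 = 262.7 N·m clockwise.
Sign: 24.9 × 9.8 = 244 N down at 1.71 m → arm 1.71 m, τ = 244 × 1.71 = 417.2 N·m clockwise.
Net moment of the loads = 679.9 N·m clockwise.
The upward force F acts at the right end, arm 4.53 m, giving F × 4.53 counterclockwise.
Balancing moments: F × 4.53 = 679.9, giving F = 679.9 / 4.53 = 150 N.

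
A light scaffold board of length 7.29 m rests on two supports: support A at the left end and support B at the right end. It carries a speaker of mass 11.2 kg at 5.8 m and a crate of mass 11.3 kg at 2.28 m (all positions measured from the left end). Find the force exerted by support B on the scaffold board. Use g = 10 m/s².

Taking torques about support A:
Speaker: 11.2 × 10 = 112 N down at 5.8 m → arm 5.8 m, τ = 112 × 5.8 = 649.6 N·m clockwise.
Crate: 11.3 × 10 = 113 N down at 2.28 m → arm 2.28 m, τ = 113 × 2.28 = 257.6 N·m clockwise.
Net load moment about support A = 907.2 N·m clockwise.
Reaction R at support B is upward at 7.29 m, arm 7.29 m → moment R × 7.29 counterclockwise.
Balancing moments: R × 7.29 = 907.2, giving R = 124 N.

R_B ≈ 124 N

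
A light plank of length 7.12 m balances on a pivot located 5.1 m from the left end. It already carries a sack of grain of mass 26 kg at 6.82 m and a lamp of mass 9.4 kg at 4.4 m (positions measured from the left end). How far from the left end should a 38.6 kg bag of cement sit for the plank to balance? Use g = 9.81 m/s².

x ≈ 4.11 m from the left end

Taking torques about the pivot (at 5.1 m from the left end):
Sack of grain: 26 × 9.81 = 255.1 N down at 6.82 m → arm 1.72 m, τ = 255.1 × 1.72 = 438.8 N·m clockwise.
Lamp: 9.4 × 9.81 = 92.21 N down at 4.4 m → arm 0.7 m, τ = 92.21 × 0.7 = 64.55 N·m counterclockwise.
Net moment of existing loads = 374.2 N·m clockwise.
The bag of cement weighs 38.6 × 9.81 = 378.7 N and must supply an equal counterclockwise moment, so its lever arm about the pivot is 374.2 / 378.7 = 0.988 m.
That puts it at 5.1 − 0.988 = 4.11 m from the left end.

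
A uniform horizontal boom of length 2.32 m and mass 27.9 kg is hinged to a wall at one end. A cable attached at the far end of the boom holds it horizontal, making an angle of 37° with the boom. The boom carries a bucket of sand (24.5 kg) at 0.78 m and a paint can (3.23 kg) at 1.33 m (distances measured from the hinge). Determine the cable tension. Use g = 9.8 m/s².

T ≈ 391 N

Choose the hinge as the axis so the unknown hinge reaction has zero arm there.
Beam weight: 27.9 × 9.8 = 273.4 N down at 1.16 m → arm 1.16 m, τ = 273.4 × 1.16 = 317.1 N·m clockwise.
Bucket of sand: 24.5 × 9.8 = 240.1 N down at 0.78 m → arm 0.78 m, τ = 240.1 × 0.78 = 187.3 N·m clockwise.
Paint can: 3.23 × 9.8 = 31.65 N down at 1.33 m → arm 1.33 m, τ = 31.65 × 1.33 = 42.09 N·m clockwise.
Total clockwise load moment = 546.5 N·m.
The cable tension T acts at 2.32 m; only its component perpendicular to the boom, T sinθ, produces torque. sin 37° = 0.6018.
For rotational equilibrium, T × 2.32 × 0.6018 = 546.5, so T = 546.5 / 1.396 = 391 N.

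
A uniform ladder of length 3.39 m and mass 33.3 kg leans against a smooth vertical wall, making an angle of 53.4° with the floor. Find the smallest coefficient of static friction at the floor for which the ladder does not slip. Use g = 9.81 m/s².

μ_min ≈ 0.371

Choose the foot of the ladder as the axis so the floor normal and friction both act there and drop out.
Ladder weight 33.3×9.81 = 326.7 N acts at 1.695 m along the ladder; its horizontal arm is 1.695·cos53.4° = 1.011 m → τ = 330.3 N·m clockwise.
Wall normal N acts horizontally at the top; its moment arm is the height L sinθ = 3.39·sin53.4° = 2.722 m, counterclockwise.
Setting net torque to zero: N × 2.722 = 330.3 → N = 121.3 N.
ΣFx = 0 ⇒ f = N_wall = 121.3 N. ΣFy = 0 ⇒ N_floor = 326.7 N.
μ_min = f / N_floor = 121.3 / 326.7 = 0.371.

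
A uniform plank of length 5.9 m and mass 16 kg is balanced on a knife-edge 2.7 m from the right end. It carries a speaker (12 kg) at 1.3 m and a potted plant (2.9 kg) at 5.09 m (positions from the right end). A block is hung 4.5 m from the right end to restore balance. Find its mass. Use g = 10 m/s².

Take moments about the knife-edge (at 2.7 m from the right end).
Beam weight: 16 × 10 = 160 N down at 2.95 m → arm 0.25 m, τ = 160 × 0.25 = 40 N·m counterclockwise.
Speaker: 12 × 10 = 120 N down at 1.3 m → arm 1.4 m, τ = 120 × 1.4 = 168 N·m clockwise.
Potted plant: 2.9 × 10 = 29 N down at 5.09 m → arm 2.39 m, τ = 29 × 2.39 = 69.31 N·m counterclockwise.
Net moment of known loads = 58.69 N·m clockwise.
An unknown mass m at 4.5 m has arm 1.8 m; its moment is m·g·1.8 counterclockwise.
For rotational equilibrium, m × 10 × 1.8 = 58.69, so m = 58.69 / (10 × 1.8) = 3.26 kg.

m ≈ 3.26 kg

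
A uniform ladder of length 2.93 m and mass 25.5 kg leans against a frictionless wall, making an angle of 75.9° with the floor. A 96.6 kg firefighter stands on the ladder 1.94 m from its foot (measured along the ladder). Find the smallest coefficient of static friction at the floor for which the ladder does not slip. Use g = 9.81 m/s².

μ_min ≈ 0.158

Taking torques about the foot of the ladder:
Ladder weight 25.5×9.81 = 250.2 N acts at 1.465 m along the ladder; its horizontal arm is 1.465·cos75.9° = 0.3569 m → τ = 89.3 N·m clockwise.
Firefighter: 96.6×9.81 = 947.6 N at 1.94 m → arm 0.4726 m → τ = 447.8 N·m clockwise.
Wall normal N acts horizontally at the top; its moment arm is the height L sinθ = 2.93·sin75.9° = 2.842 m, counterclockwise.
For rotational equilibrium, N × 2.842 = 537.1, so N = 189 N.
ΣFx = 0 ⇒ f = N_wall = 189 N. ΣFy = 0 ⇒ N_floor = 1198 N.
μ_min = f / N_floor = 189 / 1198 = 0.158.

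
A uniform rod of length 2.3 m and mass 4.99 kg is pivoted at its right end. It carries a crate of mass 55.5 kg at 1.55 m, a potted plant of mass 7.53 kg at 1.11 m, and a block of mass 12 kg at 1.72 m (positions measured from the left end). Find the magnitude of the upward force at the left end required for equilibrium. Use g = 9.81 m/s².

Take moments about the right end.
Beam weight: 4.99 × 9.81 = 48.95 N down at 1.15 m → arm 1.15 m, τ = 48.95 × 1.15 = 56.29 N·m counterclockwise.
Crate: 55.5 × 9.81 = 544.5 N down at 1.55 m → arm 0.75 m, τ = 544.5 × 0.75 = 408.4 N·m counterclockwise.
Potted plant: 7.53 × 9.81 = 73.87 N down at 1.11 m → arm 1.19 m, τ = 73.87 × 1.19 = 87.91 N·m counterclockwise.
Block: 12 × 9.81 = 117.7 N down at 1.72 m → arm 0.58 m, τ = 117.7 × 0.58 = 68.27 N·m counterclockwise.
Net moment of the loads = 620.9 N·m counterclockwise.
The upward force F acts at the left end, arm 2.3 m, giving F × 2.3 clockwise.
For rotational equilibrium, F × 2.3 = 620.9, so F = 620.9 / 2.3 = 270 N.

F ≈ 270 N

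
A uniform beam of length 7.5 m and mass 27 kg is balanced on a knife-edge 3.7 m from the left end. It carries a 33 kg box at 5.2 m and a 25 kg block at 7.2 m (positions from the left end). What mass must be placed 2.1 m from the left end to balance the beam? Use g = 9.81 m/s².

Choose the knife-edge (at 3.7 m from the left end) as the axis so the support reaction has zero arm there.
Beam weight: 27 × 9.81 = 264.9 N down at 3.75 m → arm 0.05 m, τ = 264.9 × 0.05 = 13.24 N·m clockwise.
Box: 33 × 9.81 = 323.7 N down at 5.2 m → arm 1.5 m, τ = 323.7 × 1.5 = 485.5 N·m clockwise.
Block: 25 × 9.81 = 245.2 N down at 7.2 m → arm 3.5 m, τ = 245.2 × 3.5 = 858.2 N·m clockwise.
Net moment of known loads = 1357 N·m clockwise.
An unknown mass m at 2.1 m has arm 1.6 m; its moment is m·g·1.6 counterclockwise.
For rotational equilibrium, m × 9.81 × 1.6 = 1357, so m = 1357 / (9.81 × 1.6) = 86.5 kg.

m ≈ 86.5 kg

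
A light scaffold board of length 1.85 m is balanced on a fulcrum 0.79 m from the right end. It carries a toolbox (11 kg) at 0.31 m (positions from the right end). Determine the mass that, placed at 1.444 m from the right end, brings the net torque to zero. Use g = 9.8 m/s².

m ≈ 8.07 kg

Sum moments about the fulcrum (at 0.79 m from the right end) (the support reaction has zero arm there).
Toolbox: 11 × 9.8 = 107.8 N down at 0.31 m → arm 0.48 m, τ = 107.8 × 0.48 = 51.74 N·m clockwise.
Net moment of known loads = 51.74 N·m clockwise.
An unknown mass m at 1.444 m has arm 0.654 m; its moment is m·g·0.654 counterclockwise.
Balancing moments: m × 9.8 × 0.654 = 51.74, giving m = 51.74 / (9.8 × 0.654) = 8.07 kg.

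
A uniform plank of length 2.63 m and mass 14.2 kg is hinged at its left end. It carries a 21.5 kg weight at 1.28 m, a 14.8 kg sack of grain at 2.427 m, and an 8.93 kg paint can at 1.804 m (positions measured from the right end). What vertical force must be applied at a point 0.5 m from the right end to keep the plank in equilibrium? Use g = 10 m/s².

Taking torques about the left end:
Beam weight: 14.2 × 10 = 142 N down at 1.315 m → arm 1.315 m, τ = 142 × 1.315 = 186.7 N·m clockwise.
Weight: 21.5 × 10 = 215 N down at 1.28 m → arm 1.35 m, τ = 215 × 1.35 = 290.2 N·m clockwise.
Sack of grain: 14.8 × 10 = 148 N down at 2.427 m → arm 0.203 m, τ = 148 × 0.203 = 30.04 N·m clockwise.
Paint can: 8.93 × 10 = 89.3 N down at 1.804 m → arm 0.826 m, τ = 89.3 × 0.826 = 73.76 N·m clockwise.
Net moment of the loads = 580.7 N·m clockwise.
The upward force F acts at a point 0.5 m from the right end, arm 2.13 m, giving F × 2.13 counterclockwise.
Setting net torque to zero: F × 2.13 = 580.7 → F = 580.7 / 2.13 = 273 N.

F ≈ 273 N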